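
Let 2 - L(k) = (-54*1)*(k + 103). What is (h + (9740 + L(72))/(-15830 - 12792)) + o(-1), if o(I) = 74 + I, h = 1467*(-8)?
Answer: -166918789/14311 ≈ -11664.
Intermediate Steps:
h = -11736
L(k) = 5564 + 54*k (L(k) = 2 - (-54*1)*(k + 103) = 2 - (-54)*(103 + k) = 2 - (-5562 - 54*k) = 2 + (5562 + 54*k) = 5564 + 54*k)
(h + (9740 + L(72))/(-15830 - 12792)) + o(-1) = (-11736 + (9740 + (5564 + 54*72))/(-15830 - 12792)) + (74 - 1) = (-11736 + (9740 + (5564 + 3888))/(-28622)) + 73 = (-11736 + (9740 + 9452)*(-1/28622)) + 73 = (-11736 + 19192*(-1/28622)) + 73 = (-11736 - 9596/14311) + 73 = -167963492/14311 + 73 = -166918789/14311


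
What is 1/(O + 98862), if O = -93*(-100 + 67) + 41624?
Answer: 1/143555 ≈ 6.9660e-6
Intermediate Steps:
O = 44693 (O = -93*(-33) + 41624 = 3069 + 41624 = 44693)
1/(O + 98862) = 1/(44693 + 98862) = 1/143555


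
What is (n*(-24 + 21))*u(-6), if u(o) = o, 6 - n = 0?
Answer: 108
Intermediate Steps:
n = 6 (n = 6 - 1*0 = 6 + 0 = 6)
(n*(-24 + 21))*u(-6) = (6*(-24 + 21))*(-6) = (6*(-3))*(-6) = -18*(-6) = 108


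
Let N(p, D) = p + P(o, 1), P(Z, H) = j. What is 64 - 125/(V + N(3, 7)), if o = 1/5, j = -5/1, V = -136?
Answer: 8957/138 ≈ 64.906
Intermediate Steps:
j = -5 (j = -5*1 = -5)
o = ⅕ ≈ 0.20000
P(Z, H) = -5
N(p, D) = -5 + p (N(p, D) = p - 5 = -5 + p)
64 - 125/(V + N(3, 7)) = 64 - 125/(-136 + (-5 + 3)) = 64 - 125/(-136 - 2) = 64 - 125/(-138) = 64 - 1/138*(-125) = 64 + 125/138 = 8957/138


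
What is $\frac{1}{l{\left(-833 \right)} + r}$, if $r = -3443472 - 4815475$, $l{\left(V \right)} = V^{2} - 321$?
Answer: $- \frac{1}{7565379} \approx -1.3218 \cdot 10^{-7}$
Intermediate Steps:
$l{\left(V \right)} = -321 + V^{2}$ ($l{\left(V \right)} = V^{2} - 321 = -321 + V^{2}$)
$r = -8258947$
$\frac{1}{l{\left(-833 \right)} + r} = \frac{1}{\left(-321 + \left(-833\right)^{2}\right) - 8258947} = \frac{1}{\left(-321 + 693889\right) - 8258947} = \frac{1}{693568 - 8258947} = \frac{1}{-7565379} = - \frac{1}{7565379}$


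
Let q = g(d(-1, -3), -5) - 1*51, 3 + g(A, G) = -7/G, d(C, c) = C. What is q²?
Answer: 69169/25 ≈ 2766.8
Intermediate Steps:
g(A, G) = -3 - 7/G
q = -263/5 (q = (-3 - 7/(-5)) - 1*51 = (-3 - 7*(-⅕)) - 51 = (-3 + 7/5) - 51 = -8/5 - 51 = -263/5 ≈ -52.600)
q² = (-263/5)² = 69169/25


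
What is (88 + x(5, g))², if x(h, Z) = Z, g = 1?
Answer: 7921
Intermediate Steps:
(88 + x(5, g))² = (88 + 1)² = 89² = 7921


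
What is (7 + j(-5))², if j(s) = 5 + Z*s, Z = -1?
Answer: 289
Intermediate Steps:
j(s) = 5 - s
(7 + j(-5))² = (7 + (5 - 1*(-5)))² = (7 + (5 + 5))² = (7 + 10)² = 17² = 289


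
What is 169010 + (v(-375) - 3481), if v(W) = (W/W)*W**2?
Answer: 306154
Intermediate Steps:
v(W) = W**2 (v(W) = 1*W**2 = W**2)
169010 + (v(-375) - 3481) = 169010 + ((-375)**2 - 3481) = 169010 + (140625 - 3481) = 169010 + 137144 = 306154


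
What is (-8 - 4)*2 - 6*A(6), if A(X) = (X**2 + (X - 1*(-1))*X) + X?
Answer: -528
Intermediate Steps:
A(X) = X + X**2 + X*(1 + X) (A(X) = (X**2 + (X + 1)*X) + X = (X**2 + (1 + X)*X) + X = (X**2 + X*(1 + X)) + X = X + X**2 + X*(1 + X))
(-8 - 4)*2 - 6*A(6) = (-8 - 4)*2 - 12*6*(1 + 6) = -12*2 - 12*6*7 = -24 - 6*84 = -24 - 504 = -528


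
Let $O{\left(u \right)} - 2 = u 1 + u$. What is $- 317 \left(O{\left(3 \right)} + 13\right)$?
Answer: $-6657$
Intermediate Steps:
$O{\left(u \right)} = 2 + 2 u$ ($O{\left(u \right)} = 2 + \left(u 1 + u\right) = 2 + \left(u + u\right) = 2 + 2 u$)
$- 317 \left(O{\left(3 \right)} + 13\right) = - 317 \left(\left(2 + 2 \cdot 3\right) + 13\right) = - 317 \left(\left(2 + 6\right) + 13\right) = - 317 \left(8 + 13\right) = \left(-317\right) 21 = -6657$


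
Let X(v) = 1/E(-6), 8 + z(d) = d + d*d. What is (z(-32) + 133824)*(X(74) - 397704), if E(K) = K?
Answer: -53613703300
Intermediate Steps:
z(d) = -8 + d + d**2 (z(d) = -8 + (d + d*d) = -8 + (d + d**2) = -8 + d + d**2)
X(v) = -1/6 (X(v) = 1/(-6) = -1/6)
(z(-32) + 133824)*(X(74) - 397704) = ((-8 - 32 + (-32)**2) + 133824)*(-1/6 - 397704) = ((-8 - 32 + 1024) + 133824)*(-2386225/6) = (984 + 133824)*(-2386225/6) = 134808*(-2386225/6) = -53613703300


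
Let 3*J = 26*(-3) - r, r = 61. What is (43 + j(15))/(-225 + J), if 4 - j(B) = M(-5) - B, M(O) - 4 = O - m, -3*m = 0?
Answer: -189/814 ≈ -0.23219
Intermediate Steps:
m = 0 (m = -⅓*0 = 0)
M(O) = 4 + O (M(O) = 4 + (O - 1*0) = 4 + (O + 0) = 4 + O)
J = -139/3 (J = (26*(-3) - 1*61)/3 = (-78 - 61)/3 = (⅓)*(-139) = -139/3 ≈ -46.333)
j(B) = 5 + B (j(B) = 4 - ((4 - 5) - B) = 4 - (-1 - B) = 4 + (1 + B) = 5 + B)
(43 + j(15))/(-225 + J) = (43 + (5 + 15))/(-225 - 139/3) = (43 + 20)/(-814/3) = 63*(-3/814) = -189/814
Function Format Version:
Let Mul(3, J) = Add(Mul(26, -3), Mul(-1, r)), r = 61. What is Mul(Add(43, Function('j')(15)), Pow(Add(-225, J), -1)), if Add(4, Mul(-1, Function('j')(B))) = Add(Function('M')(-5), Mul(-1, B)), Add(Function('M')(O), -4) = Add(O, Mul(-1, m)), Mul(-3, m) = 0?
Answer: Rational(-189, 814) ≈ -0.23219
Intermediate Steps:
m = 0 (m = Mul(Rational(-1, 3), 0) = 0)
Function('M')(O) = Add(4, O) (Function('M')(O) = Add(4, Add(O, Mul(-1, 0))) = Add(4, Add(O, 0)) = Add(4, O))
J = Rational(-139, 3) (J = Mul(Rational(1, 3), Add(Mul(26, -3), Mul(-1, 61))) = Mul(Rational(1, 3), Add(-78, -61)) = Mul(Rational(1, 3), -139) = Rational(-139, 3) ≈ -46.333)
Function('j')(B) = Add(5, B) (Function('j')(B) = Add(4, Mul(-1, Add(Add(4, -5), Mul(-1, B)))) = Add(4, Mul(-1, Add(-1, Mul(-1, B)))) = Add(4, Add(1, B)) = Add(5, B))
Mul(Add(43, Function('j')(15)), Pow(Add(-225, J), -1)) = Mul(Add(43, Add(5, 15)), Pow(Add(-225, Rational(-139, 3)), -1)) = Mul(Add(43, 20), Pow(Rational(-814, 3), -1)) = Mul(63, Rational(-3, 814)) = Rational(-189, 814)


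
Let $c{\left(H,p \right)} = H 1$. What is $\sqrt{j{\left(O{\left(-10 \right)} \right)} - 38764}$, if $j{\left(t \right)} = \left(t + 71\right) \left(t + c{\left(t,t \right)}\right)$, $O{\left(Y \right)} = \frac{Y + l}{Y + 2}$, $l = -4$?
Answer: $\frac{5 i \sqrt{24646}}{4} \approx 196.24 i$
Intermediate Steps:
$c{\left(H,p \right)} = H$
$O{\left(Y \right)} = \frac{-4 + Y}{2 + Y}$ ($O{\left(Y \right)} = \frac{Y - 4}{Y + 2} = \frac{-4 + Y}{2 + Y}$)
$j{\left(t \right)} = 2 t \left(71 + t\right)$ ($j{\left(t \right)} = \left(t + 71\right) \left(t + t\right) = \left(71 + t\right) 2 t = 2 t \left(71 + t\right)$)
$\sqrt{j{\left(O{\left(-10 \right)} \right)} - 38764} = \sqrt{2 \frac{-4 - 10}{2 - 10} \left(71 + \frac{-4 - 10}{2 - 10}\right) - 38764} = \sqrt{2 \frac{1}{-8} \left(-14\right) \left(71 + \frac{1}{-8} \left(-14\right)\right) - 38764} = \sqrt{2 \left(\left(- \frac{1}{8}\right) \left(-14\right)\right) \left(71 - - \frac{7}{4}\right) - 38764} = \sqrt{2 \cdot \frac{7}{4} \left(71 + \frac{7}{4}\right) - 38764} = \sqrt{2 \cdot \frac{7}{4} \cdot \frac{291}{4} - 38764} = \sqrt{\frac{2037}{8} - 38764} = \sqrt{- \frac{308075}{8}} = \frac{5 i \sqrt{24646}}{4}$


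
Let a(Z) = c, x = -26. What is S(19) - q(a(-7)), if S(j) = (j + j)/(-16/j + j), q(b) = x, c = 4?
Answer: 9692/345 ≈ 28.093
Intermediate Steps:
a(Z) = 4
q(b) = -26
S(j) = 2*j/(j - 16/j) (S(j) = (2*j)/(j - 16/j) = 2*j/(j - 16/j))
S(19) - q(a(-7)) = 2*19²/(-16 + 19²) - 1*(-26) = 2*361/(-16 + 361) + 26 = 2*361/345 + 26 = 2*361*(1/345) + 26 = 722/345 + 26 = 9692/345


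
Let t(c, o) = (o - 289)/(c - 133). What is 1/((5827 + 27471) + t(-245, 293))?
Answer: 189/6293320 ≈ 3.0032e-5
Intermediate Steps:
t(c, o) = (-289 + o)/(-133 + c)
1/((5827 + 27471) + t(-245, 293)) = 1/((5827 + 27471) + (-289 + 293)/(-133 - 245)) = 1/(33298 + 4/(-378)) = 1/(33298 - 1/378*4) = 1/(33298 - 2/189) = 1/(6293320/189) = 189/6293320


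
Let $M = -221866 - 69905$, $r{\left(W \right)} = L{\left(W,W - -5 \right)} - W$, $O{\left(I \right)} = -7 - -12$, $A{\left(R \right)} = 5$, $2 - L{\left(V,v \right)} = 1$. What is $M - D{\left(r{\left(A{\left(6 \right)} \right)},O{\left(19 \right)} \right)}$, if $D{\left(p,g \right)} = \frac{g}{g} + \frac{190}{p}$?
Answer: $- \frac{583449}{2} \approx -2.9172 \cdot 10^{5}$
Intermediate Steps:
$L{\left(V,v \right)} = 1$ ($L{\left(V,v \right)} = 2 - 1 = 1$)
$O{\left(I \right)} = 5$ ($O{\left(I \right)} = -7 + 12 = 5$)
$r{\left(W \right)} = 1 - W$
$D{\left(p,g \right)} = 1 + \frac{190}{p}$
$M = -291771$ ($M = -221866 - 69905 = -291771$)
$M - D{\left(r{\left(A{\left(6 \right)} \right)},O{\left(19 \right)} \right)} = -291771 - \frac{190 + \left(1 - 5\right)}{1 - 5} = -291771 - \frac{190 - 4}{-4} = -291771 - \left(- \frac{1}{4}\right) 186 = -291771 - - \frac{93}{2} = -291771 + \frac{93}{2} = - \frac{583449}{2}$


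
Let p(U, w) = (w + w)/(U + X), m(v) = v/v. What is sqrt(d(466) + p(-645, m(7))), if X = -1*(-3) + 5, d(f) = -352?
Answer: 3*I*sqrt(323882)/91 ≈ 18.762*I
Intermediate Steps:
X = 8 (X = 3 + 5 = 8)
m(v) = 1
p(U, w) = 2*w/(8 + U) (p(U, w) = (w + w)/(U + 8) = (2*w)/(8 + U) = 2*w/(8 + U))
sqrt(d(466) + p(-645, m(7))) = sqrt(-352 + 2*1/(8 - 645)) = sqrt(-352 + 2*1/(-637)) = sqrt(-352 + 2*1*(-1/637)) = sqrt(-352 - 2/637) = sqrt(-224226/637) = 3*I*sqrt(323882)/91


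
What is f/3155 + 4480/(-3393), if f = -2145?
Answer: -4282477/2140983 ≈ -2.0002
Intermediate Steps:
f/3155 + 4480/(-3393) = -2145/3155 + 4480/(-3393) = -2145*1/3155 + 4480*(-1/3393) = -429/631 - 4480/3393 = -4282477/2140983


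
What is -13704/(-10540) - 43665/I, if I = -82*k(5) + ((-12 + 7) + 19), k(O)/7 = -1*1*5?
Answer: -105176691/7599340 ≈ -13.840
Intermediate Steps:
k(O) = -35 (k(O) = 7*(-1*1*5) = 7*(-1*5) = 7*(-5) = -35)
I = 2884 (I = -82*(-35) + ((-12 + 7) + 19) = 2870 + (-5 + 19) = 2870 + 14 = 2884)
-13704/(-10540) - 43665/I = -13704/(-10540) - 43665/2884 = -13704*(-1/10540) - 43665*1/2884 = 3426/2635 - 43665/2884 = -105176691/7599340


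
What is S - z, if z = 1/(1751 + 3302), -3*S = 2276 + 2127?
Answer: -22248362/15159 ≈ -1467.7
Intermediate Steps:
S = -4403/3 (S = -(2276 + 2127)/3 = -⅓*4403 = -4403/3 ≈ -1467.7)
z = 1/5053 ≈ 0.00019790
S - z = -4403/3 - 1*1/5053 = -4403/3 - 1/5053 = -22248362/15159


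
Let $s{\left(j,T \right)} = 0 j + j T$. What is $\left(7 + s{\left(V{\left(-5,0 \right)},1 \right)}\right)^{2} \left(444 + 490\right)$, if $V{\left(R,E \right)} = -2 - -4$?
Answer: $75654$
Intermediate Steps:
$V{\left(R,E \right)} = 2$ ($V{\left(R,E \right)} = -2 + 4 = 2$)
$s{\left(j,T \right)} = T j$ ($s{\left(j,T \right)} = 0 + T j = T j$)
$\left(7 + s{\left(V{\left(-5,0 \right)},1 \right)}\right)^{2} \left(444 + 490\right) = \left(7 + 1 \cdot 2\right)^{2} \left(444 + 490\right) = \left(7 + 2\right)^{2} \cdot 934 = 9^{2} \cdot 934 = 81 \cdot 934 = 75654$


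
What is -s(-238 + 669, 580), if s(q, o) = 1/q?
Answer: -1/431 ≈ -0.0023202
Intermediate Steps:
-s(-238 + 669, 580) = -1/(-238 + 669) = -1/431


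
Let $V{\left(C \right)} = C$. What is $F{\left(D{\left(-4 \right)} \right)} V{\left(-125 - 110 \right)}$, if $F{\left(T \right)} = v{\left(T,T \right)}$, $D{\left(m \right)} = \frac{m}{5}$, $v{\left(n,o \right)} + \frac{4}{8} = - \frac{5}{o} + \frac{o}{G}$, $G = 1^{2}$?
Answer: $- \frac{4653}{4} \approx -1163.3$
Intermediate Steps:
$G = 1$
$v{\left(n,o \right)} = - \frac{1}{2} + o - \frac{5}{o}$ ($v{\left(n,o \right)} = - \frac{1}{2} + \left(- \frac{5}{o} + \frac{o}{1}\right) = - \frac{1}{2} + \left(- \frac{5}{o} + o 1\right) = - \frac{1}{2} + \left(- \frac{5}{o} + o\right) = - \frac{1}{2} + \left(o - \frac{5}{o}\right) = - \frac{1}{2} + o - \frac{5}{o}$)
$D{\left(m \right)} = \frac{m}{5}$ ($D{\left(m \right)} = m \frac{1}{5} = \frac{m}{5}$)
$F{\left(T \right)} = - \frac{1}{2} + T - \frac{5}{T}$
$F{\left(D{\left(-4 \right)} \right)} V{\left(-125 - 110 \right)} = \left(- \frac{1}{2} + \frac{1}{5} \left(-4\right) - \frac{5}{\frac{1}{5} \left(-4\right)}\right) \left(-125 - 110\right) = \left(- \frac{1}{2} - \frac{4}{5} - \frac{5}{- \frac{4}{5}}\right) \left(-235\right) = \left(- \frac{1}{2} - \frac{4}{5} - - \frac{25}{4}\right) \left(-235\right) = \left(- \frac{1}{2} - \frac{4}{5} + \frac{25}{4}\right) \left(-235\right) = \frac{99}{20} \left(-235\right) = - \frac{4653}{4}$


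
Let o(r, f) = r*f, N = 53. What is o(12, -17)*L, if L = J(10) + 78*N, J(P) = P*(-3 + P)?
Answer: -857616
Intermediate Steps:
L = 4204 (L = 10*(-3 + 10) + 78*53 = 10*7 + 4134 = 70 + 4134 = 4204)
o(r, f) = f*r
o(12, -17)*L = -17*12*4204 = -204*4204 = -857616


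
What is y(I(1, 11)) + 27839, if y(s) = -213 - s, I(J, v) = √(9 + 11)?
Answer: 27626 - 2*√5 ≈ 27622.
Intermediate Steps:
I(J, v) = 2*√5 (I(J, v) = √20 = 2*√5)
y(I(1, 11)) + 27839 = (-213 - 2*√5) + 27839 = 27626 - 2*√5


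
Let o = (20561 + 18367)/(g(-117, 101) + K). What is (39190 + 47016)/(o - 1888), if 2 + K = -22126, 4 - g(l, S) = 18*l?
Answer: -431417927/9458228 ≈ -45.613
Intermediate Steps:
g(l, S) = 4 - 18*l
K = -22128 (K = -2 - 22126 = -22128)
o = -19464/10009 (o = (20561 + 18367)/((4 - 18*(-117)) - 22128) = 38928/((4 + 2106) - 22128) = 38928/(2110 - 22128) = 38928/(-20018) = 38928*(-1/20018) = -19464/10009 ≈ -1.9446)
(39190 + 47016)/(o - 1888) = (39190 + 47016)/(-19464/10009 - 1888) = 86206/(-18916456/10009) = 86206*(-10009/18916456) = -431417927/9458228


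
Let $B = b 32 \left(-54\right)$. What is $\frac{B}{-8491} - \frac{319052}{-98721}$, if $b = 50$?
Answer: $\frac{229358468}{17106939} \approx 13.407$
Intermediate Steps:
$B = -86400$ ($B = 50 \cdot 32 \left(-54\right) = 1600 \left(-54\right) = -86400$)
$\frac{B}{-8491} - \frac{319052}{-98721} = - \frac{86400}{-8491} - \frac{319052}{-98721} = \left(-86400\right) \left(- \frac{1}{8491}\right) - - \frac{319052}{98721} = \frac{86400}{8491} + \frac{319052}{98721} = \frac{229358468}{17106939}$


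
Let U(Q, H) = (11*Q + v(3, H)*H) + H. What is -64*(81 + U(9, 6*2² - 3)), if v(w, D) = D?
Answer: -41088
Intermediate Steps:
U(Q, H) = H + H² + 11*Q (U(Q, H) = (11*Q + H*H) + H = (11*Q + H²) + H = (H² + 11*Q) + H = H + H² + 11*Q)
-64*(81 + U(9, 6*2² - 3)) = -64*(81 + ((6*2² - 3) + (6*2² - 3)² + 11*9)) = -64*(81 + ((6*4 - 3) + (6*4 - 3)² + 99)) = -64*(81 + ((24 - 3) + (24 - 3)² + 99)) = -64*(81 + (21 + 21² + 99)) = -64*(81 + (21 + 441 + 99)) = -64*(81 + 561) = -64*642 = -1*41088 = -41088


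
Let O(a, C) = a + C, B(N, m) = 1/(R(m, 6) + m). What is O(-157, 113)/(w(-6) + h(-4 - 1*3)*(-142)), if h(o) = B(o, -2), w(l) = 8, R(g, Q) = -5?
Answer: -14/9 ≈ -1.5556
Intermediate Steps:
B(N, m) = 1/(-5 + m)
h(o) = -1/7 (h(o) = 1/(-5 - 2) = 1/(-7) = -1/7)
O(a, C) = C + a
O(-157, 113)/(w(-6) + h(-4 - 1*3)*(-142)) = (113 - 157)/(8 - 1/7*(-142)) = -44/(8 + 142/7) = -44/198/7 = -44*7/198 = -14/9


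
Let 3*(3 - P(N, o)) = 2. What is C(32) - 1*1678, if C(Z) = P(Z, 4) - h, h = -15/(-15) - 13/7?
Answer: -35171/21 ≈ -1674.8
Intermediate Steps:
P(N, o) = 7/3 (P(N, o) = 3 - ⅓*2 = 3 - ⅔ = 7/3)
h = -6/7 (h = -15*(-1/15) - 13*⅐ = 1 - 13/7 = -6/7 ≈ -0.85714)
C(Z) = 67/21 (C(Z) = 7/3 - 1*(-6/7) = 7/3 + 6/7 = 67/21)
C(32) - 1*1678 = 67/21 - 1*1678 = 67/21 - 1678 = -35171/21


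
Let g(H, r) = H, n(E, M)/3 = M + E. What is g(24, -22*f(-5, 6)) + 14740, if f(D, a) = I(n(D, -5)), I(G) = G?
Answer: 14764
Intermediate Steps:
n(E, M) = 3*E + 3*M (n(E, M) = 3*(M + E) = 3*(E + M) = 3*E + 3*M)
f(D, a) = -15 + 3*D (f(D, a) = 3*D + 3*(-5) = 3*D - 15 = -15 + 3*D)
g(24, -22*f(-5, 6)) + 14740 = 24 + 14740 = 14764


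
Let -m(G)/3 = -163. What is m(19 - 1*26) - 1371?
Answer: -882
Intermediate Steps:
m(G) = 489 (m(G) = -3*(-163) = 489)
m(19 - 1*26) - 1371 = 489 - 1371 = -882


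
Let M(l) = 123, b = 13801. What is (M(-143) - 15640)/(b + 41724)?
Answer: -15517/55525 ≈ -0.27946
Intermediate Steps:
(M(-143) - 15640)/(b + 41724) = (123 - 15640)/(13801 + 41724) = -15517/55525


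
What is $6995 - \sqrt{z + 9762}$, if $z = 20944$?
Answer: $6995 - \sqrt{30706} \approx 6819.8$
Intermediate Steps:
$6995 - \sqrt{z + 9762} = 6995 - \sqrt{20944 + 9762} = 6995 - \sqrt{30706}$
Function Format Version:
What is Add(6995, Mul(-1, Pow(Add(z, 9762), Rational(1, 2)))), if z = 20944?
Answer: Add(6995, Mul(-1, Pow(30706, Rational(1, 2)))) ≈ 6819.8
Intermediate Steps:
Add(6995, Mul(-1, Pow(Add(z, 9762), Rational(1, 2)))) = Add(6995, Mul(-1, Pow(Add(20944, 9762), Rational(1, 2)))) = Add(6995, Mul(-1, Pow(30706, Rational(1, 2))))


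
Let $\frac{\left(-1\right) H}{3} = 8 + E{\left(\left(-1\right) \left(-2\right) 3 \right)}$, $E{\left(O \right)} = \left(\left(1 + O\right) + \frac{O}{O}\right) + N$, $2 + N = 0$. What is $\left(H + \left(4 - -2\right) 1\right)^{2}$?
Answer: $1296$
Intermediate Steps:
$N = -2$ ($N = -2 + 0 = -2$)
$E{\left(O \right)} = O$ ($E{\left(O \right)} = \left(\left(1 + O\right) + \frac{O}{O}\right) - 2 = \left(\left(1 + O\right) + 1\right) - 2 = \left(2 + O\right) - 2 = O$)
$H = -42$ ($H = - 3 \left(8 + \left(-1\right) \left(-2\right) 3\right) = - 3 \left(8 + 2 \cdot 3\right) = - 3 \left(8 + 6\right) = \left(-3\right) 14 = -42$)
$\left(H + \left(4 - -2\right) 1\right)^{2} = \left(-42 + \left(4 - -2\right) 1\right)^{2} = \left(-42 + \left(4 + 2\right) 1\right)^{2} = \left(-42 + 6 \cdot 1\right)^{2} = \left(-42 + 6\right)^{2} = \left(-36\right)^{2} = 1296$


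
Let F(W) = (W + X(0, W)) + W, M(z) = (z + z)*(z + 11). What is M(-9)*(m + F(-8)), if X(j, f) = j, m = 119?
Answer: -3708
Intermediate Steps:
M(z) = 2*z*(11 + z) (M(z) = (2*z)*(11 + z) = 2*z*(11 + z))
F(W) = 2*W (F(W) = (W + 0) + W = W + W = 2*W)
M(-9)*(m + F(-8)) = (2*(-9)*(11 - 9))*(119 + 2*(-8)) = (2*(-9)*2)*(119 - 16) = -36*103 = -3708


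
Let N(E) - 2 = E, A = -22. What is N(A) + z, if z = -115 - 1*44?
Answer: -179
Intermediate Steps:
N(E) = 2 + E
z = -159 (z = -115 - 44 = -159)
N(A) + z = (2 - 22) - 159 = -20 - 159 = -179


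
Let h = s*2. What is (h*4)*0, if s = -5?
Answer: 0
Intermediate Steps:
h = -10 (h = -5*2 = -10)
(h*4)*0 = -10*4*0 = -40*0 = 0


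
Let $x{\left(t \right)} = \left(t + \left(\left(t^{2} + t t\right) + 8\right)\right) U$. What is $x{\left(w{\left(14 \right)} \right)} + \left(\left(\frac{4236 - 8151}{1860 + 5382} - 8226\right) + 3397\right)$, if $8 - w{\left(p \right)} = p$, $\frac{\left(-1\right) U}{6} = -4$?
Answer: $- \frac{7371247}{2414} \approx -3053.5$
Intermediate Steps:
$U = 24$ ($U = \left(-6\right) \left(-4\right) = 24$)
$w{\left(p \right)} = 8 - p$
$x{\left(t \right)} = 192 + 24 t + 48 t^{2}$ ($x{\left(t \right)} = \left(t + \left(\left(t^{2} + t t\right) + 8\right)\right) 24 = \left(t + \left(\left(t^{2} + t^{2}\right) + 8\right)\right) 24 = \left(t + \left(2 t^{2} + 8\right)\right) 24 = \left(t + \left(8 + 2 t^{2}\right)\right) 24 = \left(8 + t + 2 t^{2}\right) 24 = 192 + 24 t + 48 t^{2}$)
$x{\left(w{\left(14 \right)} \right)} + \left(\left(\frac{4236 - 8151}{1860 + 5382} - 8226\right) + 3397\right) = \left(192 + 24 \left(8 - 14\right) + 48 \left(8 - 14\right)^{2}\right) + \left(\left(\frac{4236 - 8151}{1860 + 5382} - 8226\right) + 3397\right) = \left(192 + 24 \left(8 - 14\right) + 48 \left(8 - 14\right)^{2}\right) + \left(\left(- \frac{3915}{7242} - 8226\right) + 3397\right) = \left(192 + 24 \left(-6\right) + 48 \left(-6\right)^{2}\right) + \left(\left(\left(-3915\right) \frac{1}{7242} - 8226\right) + 3397\right) = \left(192 - 144 + 48 \cdot 36\right) + \left(\left(- \frac{1305}{2414} - 8226\right) + 3397\right) = \left(192 - 144 + 1728\right) + \left(- \frac{19858869}{2414} + 3397\right) = 1776 - \frac{11658511}{2414} = - \frac{7371247}{2414}$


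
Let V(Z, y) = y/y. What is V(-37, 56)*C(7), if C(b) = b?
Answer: 7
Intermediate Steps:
V(Z, y) = 1
V(-37, 56)*C(7) = 1*7 = 7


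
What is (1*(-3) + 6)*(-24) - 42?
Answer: -114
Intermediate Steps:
(1*(-3) + 6)*(-24) - 42 = (-3 + 6)*(-24) - 42 = 3*(-24) - 42 = -72 - 42 = -114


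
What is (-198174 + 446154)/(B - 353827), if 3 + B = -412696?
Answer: -123990/383263 ≈ -0.32351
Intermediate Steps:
B = -412699 (B = -3 - 412696 = -412699)
(-198174 + 446154)/(B - 353827) = (-198174 + 446154)/(-412699 - 353827) = 247980/(-766526) = 247980*(-1/766526) = -123990/383263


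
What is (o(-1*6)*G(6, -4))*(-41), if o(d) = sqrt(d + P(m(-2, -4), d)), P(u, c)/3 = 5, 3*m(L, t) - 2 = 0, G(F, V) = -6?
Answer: 738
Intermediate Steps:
m(L, t) = 2/3 (m(L, t) = 2/3 + (1/3)*0 = 2/3 + 0 = 2/3)
P(u, c) = 15 (P(u, c) = 3*5 = 15)
o(d) = sqrt(15 + d) (o(d) = sqrt(d + 15) = sqrt(15 + d))
(o(-1*6)*G(6, -4))*(-41) = (sqrt(15 - 1*6)*(-6))*(-41) = (sqrt(15 - 6)*(-6))*(-41) = (sqrt(9)*(-6))*(-41) = (3*(-6))*(-41) = -18*(-41) = 738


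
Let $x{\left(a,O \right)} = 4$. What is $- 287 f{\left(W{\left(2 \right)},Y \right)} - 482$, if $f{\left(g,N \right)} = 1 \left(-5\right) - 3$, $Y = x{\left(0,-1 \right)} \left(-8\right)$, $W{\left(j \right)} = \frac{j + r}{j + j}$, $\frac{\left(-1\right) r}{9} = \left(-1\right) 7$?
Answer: $1814$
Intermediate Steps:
$r = 63$ ($r = - 9 \left(\left(-1\right) 7\right) = \left(-9\right) \left(-7\right) = 63$)
$W{\left(j \right)} = \frac{63 + j}{2 j}$ ($W{\left(j \right)} = \frac{j + 63}{j + j} = \frac{63 + j}{2 j}$)
$Y = -32$ ($Y = 4 \left(-8\right) = -32$)
$f{\left(g,N \right)} = -8$ ($f{\left(g,N \right)} = -5 - 3 = -8$)
$- 287 f{\left(W{\left(2 \right)},Y \right)} - 482 = \left(-287\right) \left(-8\right) - 482 = 2296 - 482 = 1814$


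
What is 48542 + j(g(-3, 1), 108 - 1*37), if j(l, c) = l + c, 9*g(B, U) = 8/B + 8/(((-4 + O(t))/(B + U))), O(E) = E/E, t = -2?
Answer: 1312559/27 ≈ 48613.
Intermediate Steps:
O(E) = 1
g(B, U) = -8*B/27 - 8*U/27 + 8/(9*B) (g(B, U) = (8/B + 8/(((-4 + 1)/(B + U))))/9 = (8/B + 8/((-3/(B + U))))/9 = (8/B + 8*(-B/3 - U/3))/9 = (8/B + (-8*B/3 - 8*U/3))/9 = (8/B - 8*B/3 - 8*U/3)/9 = -8*B/27 - 8*U/27 + 8/(9*B))
j(l, c) = c + l
48542 + j(g(-3, 1), 108 - 1*37) = 48542 + ((108 - 1*37) + (8/27)*(3 - 1*(-3)² - 1*(-3)*1)/(-3)) = 48542 + ((108 - 37) + (8/27)*(-⅓)*(3 - 1*9 + 3)) = 48542 + (71 + (8/27)*(-⅓)*(3 - 9 + 3)) = 48542 + (71 + (8/27)*(-⅓)*(-3)) = 48542 + (71 + 8/27) = 48542 + 1925/27 = 1312559/27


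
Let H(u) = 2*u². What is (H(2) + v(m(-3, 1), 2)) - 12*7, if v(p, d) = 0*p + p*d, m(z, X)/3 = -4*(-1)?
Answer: -52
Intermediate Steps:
m(z, X) = 12 (m(z, X) = 3*(-4*(-1)) = 3*4 = 12)
v(p, d) = d*p (v(p, d) = 0 + d*p = d*p)
(H(2) + v(m(-3, 1), 2)) - 12*7 = (2*2² + 2*12) - 12*7 = (2*4 + 24) - 84 = (8 + 24) - 84 = 32 - 84 = -52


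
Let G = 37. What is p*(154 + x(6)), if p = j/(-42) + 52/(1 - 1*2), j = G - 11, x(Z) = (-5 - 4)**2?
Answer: -259675/21 ≈ -12365.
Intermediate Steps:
x(Z) = 81 (x(Z) = (-9)**2 = 81)
j = 26 (j = 37 - 11 = 26)
p = -1105/21 (p = 26/(-42) + 52/(1 - 1*2) = 26*(-1/42) + 52/(1 - 2) = -13/21 + 52/(-1) = -13/21 + 52*(-1) = -13/21 - 52 = -1105/21 ≈ -52.619)
p*(154 + x(6)) = -1105*(154 + 81)/21 = -1105/21*235 = -259675/21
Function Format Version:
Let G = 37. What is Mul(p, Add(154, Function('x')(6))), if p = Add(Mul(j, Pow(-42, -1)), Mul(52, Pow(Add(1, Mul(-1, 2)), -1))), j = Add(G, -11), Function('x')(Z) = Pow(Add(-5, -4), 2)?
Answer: Rational(-259675, 21) ≈ -12365.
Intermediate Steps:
Function('x')(Z) = 81 (Function('x')(Z) = Pow(-9, 2) = 81)
j = 26 (j = Add(37, -11) = 26)
p = Rational(-1105, 21) (p = Add(Mul(26, Pow(-42, -1)), Mul(52, Pow(Add(1, Mul(-1, 2)), -1))) = Add(Mul(26, Rational(-1, 42)), Mul(52, Pow(Add(1, -2), -1))) = Add(Rational(-13, 21), Mul(52, Pow(-1, -1))) = Add(Rational(-13, 21), Mul(52, -1)) = Add(Rational(-13, 21), -52) = Rational(-1105, 21) ≈ -52.619)
Mul(p, Add(154, Function('x')(6))) = Mul(Rational(-1105, 21), Add(154, 81)) = Mul(Rational(-1105, 21), 235) = Rational(-259675, 21)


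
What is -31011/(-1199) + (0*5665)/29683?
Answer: 31011/1199 ≈ 25.864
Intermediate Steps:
-31011/(-1199) + (0*5665)/29683 = -31011*(-1/1199) + 0*(1/29683) = 31011/1199 + 0 = 31011/1199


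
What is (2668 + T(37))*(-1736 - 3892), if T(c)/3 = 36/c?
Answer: -556181472/37 ≈ -1.5032e+7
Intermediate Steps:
T(c) = 108/c (T(c) = 3*(36/c) = 108/c)
(2668 + T(37))*(-1736 - 3892) = (2668 + 108/37)*(-1736 - 3892) = (2668 + 108*(1/37))*(-5628) = (2668 + 108/37)*(-5628) = (98824/37)*(-5628) = -556181472/37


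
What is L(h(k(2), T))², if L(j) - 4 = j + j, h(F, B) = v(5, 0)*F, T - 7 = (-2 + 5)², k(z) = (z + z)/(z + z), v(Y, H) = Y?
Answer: 196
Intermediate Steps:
k(z) = 1 (k(z) = (2*z)/((2*z)) = (2*z)*(1/(2*z)) = 1)
T = 16 (T = 7 + (-2 + 5)² = 7 + 3² = 7 + 9 = 16)
h(F, B) = 5*F
L(j) = 4 + 2*j (L(j) = 4 + (j + j) = 4 + 2*j)
L(h(k(2), T))² = (4 + 2*(5*1))² = (4 + 2*5)² = (4 + 10)² = 14² = 196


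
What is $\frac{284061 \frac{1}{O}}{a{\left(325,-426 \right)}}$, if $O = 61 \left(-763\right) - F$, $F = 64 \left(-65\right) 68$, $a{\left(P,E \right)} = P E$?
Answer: $- \frac{94687}{10906952550} \approx -8.6813 \cdot 10^{-6}$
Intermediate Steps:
$a{\left(P,E \right)} = E P$
$F = -282880$ ($F = \left(-4160\right) 68 = -282880$)
$O = 236337$ ($O = 61 \left(-763\right) - -282880 = -46543 + 282880 = 236337$)
$\frac{284061 \frac{1}{O}}{a{\left(325,-426 \right)}} = \frac{284061 \cdot \frac{1}{236337}}{\left(-426\right) 325} = \frac{284061 \cdot \frac{1}{236337}}{-138450} = \frac{94687}{78779} \left(- \frac{1}{138450}\right) = - \frac{94687}{10906952550}$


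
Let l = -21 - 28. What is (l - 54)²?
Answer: 10609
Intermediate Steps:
l = -49
(l - 54)² = (-49 - 54)² = (-103)² = 10609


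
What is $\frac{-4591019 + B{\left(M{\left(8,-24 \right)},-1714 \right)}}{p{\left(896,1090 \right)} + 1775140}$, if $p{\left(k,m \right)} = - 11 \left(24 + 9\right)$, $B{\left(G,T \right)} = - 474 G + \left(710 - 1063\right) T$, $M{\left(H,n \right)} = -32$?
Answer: $- \frac{3970809}{1774777} \approx -2.2374$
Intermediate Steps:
$B{\left(G,T \right)} = - 474 G - 353 T$ ($B{\left(G,T \right)} = - 474 G + \left(710 - 1063\right) T = - 474 G - 353 T$)
$p{\left(k,m \right)} = -363$ ($p{\left(k,m \right)} = \left(-11\right) 33 = -363$)
$\frac{-4591019 + B{\left(M{\left(8,-24 \right)},-1714 \right)}}{p{\left(896,1090 \right)} + 1775140} = \frac{-4591019 - -620210}{-363 + 1775140} = \frac{-4591019 + \left(15168 + 605042\right)}{1774777} = \left(-4591019 + 620210\right) \frac{1}{1774777} = \left(-3970809\right) \frac{1}{1774777} = - \frac{3970809}{1774777}$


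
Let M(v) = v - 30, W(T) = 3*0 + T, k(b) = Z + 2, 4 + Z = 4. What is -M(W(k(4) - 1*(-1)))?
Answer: 27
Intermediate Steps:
Z = 0 (Z = -4 + 4 = 0)
k(b) = 2 (k(b) = 0 + 2 = 2)
W(T) = T (W(T) = 0 + T = T)
M(v) = -30 + v
-M(W(k(4) - 1*(-1))) = -(-30 + (2 - 1*(-1))) = -(-30 + (2 + 1)) = -(-30 + 3) = -1*(-27) = 27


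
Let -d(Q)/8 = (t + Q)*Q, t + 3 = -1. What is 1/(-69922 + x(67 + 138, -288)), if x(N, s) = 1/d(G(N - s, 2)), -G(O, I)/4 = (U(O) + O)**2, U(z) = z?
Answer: -120981252430336/8459251132433953793 ≈ -1.4302e-5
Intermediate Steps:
t = -4 (t = -3 - 1 = -4)
G(O, I) = -16*O**2 (G(O, I) = -4*(O + O)**2 = -4*4*O**2 = -16*O**2)
d(Q) = -8*Q*(-4 + Q) (d(Q) = -8*(-4 + Q)*Q = -8*Q*(-4 + Q))
x(N, s) = -1/(128*(4 + 16*(N - s)**2)*(N - s)**2) (x(N, s) = 1/(8*(-16*(N - s)**2)*(4 - (-16)*(N - s)**2)) = 1/(8*(-16*(N - s)**2)*(4 + 16*(N - s)**2)) = 1/(-128*(N - s)**2*(4 + 16*(N - s)**2)) = -1/(128*(4 + 16*(N - s)**2)*(N - s)**2))
1/(-69922 + x(67 + 138, -288)) = 1/(-69922 - 1/(512*((67 + 138) - 1*(-288))**2 + 2048*((67 + 138) - 1*(-288))**4)) = 1/(-69922 - 1/(512*(205 + 288)**2 + 2048*(205 + 288)**4)) = 1/(-69922 - 1/(512*493**2 + 2048*493**4)) = 1/(-69922 - 1/(512*243049 + 2048*59072816401)) = 1/(-69922 - 1/(124441088 + 120981127989248)) = 1/(-69922 - 1/120981252430336) = 1/(-8459251132433953793/120981252430336) = -120981252430336/8459251132433953793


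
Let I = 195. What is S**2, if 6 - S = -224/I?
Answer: 1943236/38025 ≈ 51.104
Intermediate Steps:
S = 1394/195 (S = 6 - (-224)/195 = 6 - 1*(-224/195) = 6 + 224/195 = 1394/195 ≈ 7.1487)
S**2 = (1394/195)**2 = 1943236/38025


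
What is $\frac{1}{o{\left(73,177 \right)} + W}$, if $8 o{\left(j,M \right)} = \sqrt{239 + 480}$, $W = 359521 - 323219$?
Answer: $\frac{2323328}{84341452337} - \frac{8 \sqrt{719}}{84341452337} \approx 2.7544 \cdot 10^{-5}$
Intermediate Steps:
$W = 36302$ ($W = 359521 - 323219 = 36302$)
$o{\left(j,M \right)} = \frac{\sqrt{719}}{8}$ ($o{\left(j,M \right)} = \frac{\sqrt{239 + 480}}{8} = \frac{\sqrt{719}}{8}$)
$\frac{1}{o{\left(73,177 \right)} + W} = \frac{1}{\frac{\sqrt{719}}{8} + 36302} = \frac{1}{36302 + \frac{\sqrt{719}}{8}}$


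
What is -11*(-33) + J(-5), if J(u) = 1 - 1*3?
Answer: 361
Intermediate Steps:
J(u) = -2 (J(u) = 1 - 3 = -2)
-11*(-33) + J(-5) = -11*(-33) - 2 = 363 - 2 = 361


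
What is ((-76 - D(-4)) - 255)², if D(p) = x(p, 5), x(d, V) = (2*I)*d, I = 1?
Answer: 104329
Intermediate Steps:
x(d, V) = 2*d (x(d, V) = (2*1)*d = 2*d)
D(p) = 2*p
((-76 - D(-4)) - 255)² = ((-76 - 2*(-4)) - 255)² = ((-76 - 1*(-8)) - 255)² = ((-76 + 8) - 255)² = (-68 - 255)² = (-323)² = 104329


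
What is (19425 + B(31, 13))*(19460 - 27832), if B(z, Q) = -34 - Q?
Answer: -162232616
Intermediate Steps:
(19425 + B(31, 13))*(19460 - 27832) = (19425 + (-34 - 1*13))*(19460 - 27832) = (19425 + (-34 - 13))*(-8372) = (19425 - 47)*(-8372) = 19378*(-8372) = -162232616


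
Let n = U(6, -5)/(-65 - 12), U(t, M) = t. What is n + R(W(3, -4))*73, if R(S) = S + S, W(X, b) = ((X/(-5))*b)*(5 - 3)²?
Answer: 539586/385 ≈ 1401.5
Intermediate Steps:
W(X, b) = -4*X*b/5 (W(X, b) = ((X*(-⅕))*b)*2² = ((-X/5)*b)*4 = -X*b/5*4 = -4*X*b/5)
n = -6/77 (n = 6/(-65 - 12) = 6/(-77) = 6*(-1/77) = -6/77 ≈ -0.077922)
R(S) = 2*S
n + R(W(3, -4))*73 = -6/77 + (2*(-⅘*3*(-4)))*73 = -6/77 + (2*(48/5))*73 = -6/77 + (96/5)*73 = -6/77 + 7008/5 = 539586/385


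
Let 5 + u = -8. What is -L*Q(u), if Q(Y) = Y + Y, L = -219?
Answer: -5694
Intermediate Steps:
u = -13 (u = -5 - 8 = -13)
Q(Y) = 2*Y
-L*Q(u) = -(-219)*2*(-13) = -(-219)*(-26) = -1*5694 = -5694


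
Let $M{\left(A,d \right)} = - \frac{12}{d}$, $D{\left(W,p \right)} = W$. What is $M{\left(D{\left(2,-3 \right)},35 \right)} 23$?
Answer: $- \frac{276}{35} \approx -7.8857$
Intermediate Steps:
$M{\left(D{\left(2,-3 \right)},35 \right)} 23 = - \frac{12}{35} \cdot 23 = \left(-12\right) \frac{1}{35} \cdot 23 = \left(- \frac{12}{35}\right) 23 = - \frac{276}{35}$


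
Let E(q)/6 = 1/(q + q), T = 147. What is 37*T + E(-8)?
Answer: 43509/8 ≈ 5438.6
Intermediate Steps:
E(q) = 3/q (E(q) = 6/(q + q) = 6/((2*q)) = 6*(1/(2*q)) = 3/q)
37*T + E(-8) = 37*147 + 3/(-8) = 5439 + 3*(-⅛) = 5439 - 3/8 = 43509/8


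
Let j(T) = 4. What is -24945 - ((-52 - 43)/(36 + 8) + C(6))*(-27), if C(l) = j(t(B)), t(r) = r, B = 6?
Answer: -1095393/44 ≈ -24895.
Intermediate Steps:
C(l) = 4
-24945 - ((-52 - 43)/(36 + 8) + C(6))*(-27) = -24945 - ((-52 - 43)/(36 + 8) + 4)*(-27) = -24945 - (-95/44 + 4)*(-27) = -24945 - 81*(-27)/44 = -24945 - 1*(-2187/44) = -24945 + 2187/44 = -1095393/44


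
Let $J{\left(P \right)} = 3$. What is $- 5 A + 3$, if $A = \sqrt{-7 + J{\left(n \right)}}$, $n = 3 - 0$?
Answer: $3 - 10 i \approx 3.0 - 10.0 i$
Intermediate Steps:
$n = 3$ ($n = 3 + 0 = 3$)
$A = 2 i$ ($A = \sqrt{-7 + 3} = \sqrt{-4} = 2 i \approx 2.0 i$)
$- 5 A + 3 = - 5 \cdot 2 i + 3 = - 10 i + 3 = 3 - 10 i$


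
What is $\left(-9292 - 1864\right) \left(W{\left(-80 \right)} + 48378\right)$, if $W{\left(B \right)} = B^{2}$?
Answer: $-611103368$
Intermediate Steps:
$\left(-9292 - 1864\right) \left(W{\left(-80 \right)} + 48378\right) = \left(-9292 - 1864\right) \left(\left(-80\right)^{2} + 48378\right) = - 11156 \left(6400 + 48378\right) = \left(-11156\right) 54778 = -611103368$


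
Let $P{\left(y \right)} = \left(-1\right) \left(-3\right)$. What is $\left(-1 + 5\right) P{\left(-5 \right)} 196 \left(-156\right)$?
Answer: $-366912$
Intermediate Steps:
$P{\left(y \right)} = 3$
$\left(-1 + 5\right) P{\left(-5 \right)} 196 \left(-156\right) = \left(-1 + 5\right) 3 \cdot 196 \left(-156\right) = 4 \cdot 3 \cdot 196 \left(-156\right) = 12 \cdot 196 \left(-156\right) = 2352 \left(-156\right) = -366912$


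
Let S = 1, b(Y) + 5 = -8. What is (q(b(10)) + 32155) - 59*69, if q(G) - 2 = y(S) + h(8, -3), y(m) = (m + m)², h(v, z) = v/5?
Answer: 140458/5 ≈ 28092.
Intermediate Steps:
b(Y) = -13 (b(Y) = -5 - 8 = -13)
h(v, z) = v/5 (h(v, z) = v*(⅕) = v/5)
y(m) = 4*m² (y(m) = (2*m)² = 4*m²)
q(G) = 38/5 (q(G) = 2 + (4*1² + (⅕)*8) = 2 + (4*1 + 8/5) = 2 + (4 + 8/5) = 2 + 28/5 = 38/5)
(q(b(10)) + 32155) - 59*69 = (38/5 + 32155) - 59*69 = 160813/5 - 4071 = 140458/5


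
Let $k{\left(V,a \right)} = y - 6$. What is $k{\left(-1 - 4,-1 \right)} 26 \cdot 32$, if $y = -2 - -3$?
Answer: $-4160$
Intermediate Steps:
$y = 1$ ($y = -2 + 3 = 1$)
$k{\left(V,a \right)} = -5$ ($k{\left(V,a \right)} = 1 - 6 = -5$)
$k{\left(-1 - 4,-1 \right)} 26 \cdot 32 = \left(-5\right) 26 \cdot 32 = \left(-130\right) 32 = -4160$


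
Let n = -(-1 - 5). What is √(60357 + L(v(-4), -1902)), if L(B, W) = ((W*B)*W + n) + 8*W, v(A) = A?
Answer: I*√14425269 ≈ 3798.1*I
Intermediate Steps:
n = 6 (n = -1*(-6) = 6)
L(B, W) = 6 + 8*W + B*W² (L(B, W) = ((W*B)*W + 6) + 8*W = ((B*W)*W + 6) + 8*W = (B*W² + 6) + 8*W = (6 + B*W²) + 8*W = 6 + 8*W + B*W²)
√(60357 + L(v(-4), -1902)) = √(60357 + (6 + 8*(-1902) - 4*(-1902)²)) = √(60357 + (6 - 15216 - 4*3617604)) = √(60357 + (6 - 15216 - 14470416)) = √(60357 - 14485626) = √(-14425269) = I*√14425269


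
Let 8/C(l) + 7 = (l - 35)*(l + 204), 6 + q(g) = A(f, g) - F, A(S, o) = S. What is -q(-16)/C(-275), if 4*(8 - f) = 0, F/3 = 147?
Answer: 9659317/8 ≈ 1.2074e+6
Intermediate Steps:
F = 441 (F = 3*147 = 441)
f = 8 (f = 8 - ¼*0 = 8 + 0 = 8)
q(g) = -439 (q(g) = -6 + (8 - 1*441) = -6 + (8 - 441) = -6 - 433 = -439)
C(l) = 8/(-7 + (-35 + l)*(204 + l)) (C(l) = 8/(-7 + (l - 35)*(l + 204)) = 8/(-7 + (-35 + l)*(204 + l)))
-q(-16)/C(-275) = -(-439)/(8/(-7147 + (-275)² + 169*(-275))) = -(-439)/(8/(-7147 + 75625 - 46475)) = -(-439)/(8/22003) = -(-439)/(8*(1/22003)) = -(-439)/8/22003 = -(-439)*22003/8 = -1*(-9659317/8) = 9659317/8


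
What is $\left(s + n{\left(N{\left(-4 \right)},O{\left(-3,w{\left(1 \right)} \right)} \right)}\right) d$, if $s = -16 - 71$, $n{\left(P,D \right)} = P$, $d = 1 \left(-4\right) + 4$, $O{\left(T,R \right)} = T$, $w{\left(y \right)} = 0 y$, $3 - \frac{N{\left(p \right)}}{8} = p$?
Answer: $0$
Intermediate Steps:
$N{\left(p \right)} = 24 - 8 p$
$w{\left(y \right)} = 0$
$d = 0$ ($d = -4 + 4 = 0$)
$s = -87$
$\left(s + n{\left(N{\left(-4 \right)},O{\left(-3,w{\left(1 \right)} \right)} \right)}\right) d = \left(-87 + \left(24 - -32\right)\right) 0 = \left(-87 + \left(24 + 32\right)\right) 0 = \left(-87 + 56\right) 0 = \left(-31\right) 0 = 0$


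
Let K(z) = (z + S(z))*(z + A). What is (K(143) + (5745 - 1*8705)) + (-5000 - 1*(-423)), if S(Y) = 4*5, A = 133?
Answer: 37451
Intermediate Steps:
S(Y) = 20
K(z) = (20 + z)*(133 + z) (K(z) = (z + 20)*(z + 133) = (20 + z)*(133 + z))
(K(143) + (5745 - 1*8705)) + (-5000 - 1*(-423)) = ((2660 + 143**2 + 153*143) + (5745 - 1*8705)) + (-5000 - 1*(-423)) = ((2660 + 20449 + 21879) + (5745 - 8705)) + (-5000 + 423) = (44988 - 2960) - 4577 = 42028 - 4577 = 37451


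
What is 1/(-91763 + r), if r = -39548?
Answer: -1/131311 ≈ -7.6155e-6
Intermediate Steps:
1/(-91763 + r) = 1/(-91763 - 39548) = 1/(-131311) = -1/131311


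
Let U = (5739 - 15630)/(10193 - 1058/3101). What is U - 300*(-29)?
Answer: 274954012509/31607435 ≈ 8699.0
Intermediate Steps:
U = -30671991/31607435 (U = -9891/(10193 - 1058*1/3101) = -9891/(10193 - 1058/3101) = -9891/31607435/3101 = -9891*3101/31607435 = -30671991/31607435 ≈ -0.97040)
U - 300*(-29) = -30671991/31607435 - 300*(-29) = -30671991/31607435 - 1*(-8700) = -30671991/31607435 + 8700 = 274954012509/31607435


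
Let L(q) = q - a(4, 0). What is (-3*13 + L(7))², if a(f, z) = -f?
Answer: 784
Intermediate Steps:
L(q) = 4 + q (L(q) = q - (-1)*4 = q - 1*(-4) = q + 4 = 4 + q)
(-3*13 + L(7))² = (-3*13 + (4 + 7))² = (-39 + 11)² = (-28)² = 784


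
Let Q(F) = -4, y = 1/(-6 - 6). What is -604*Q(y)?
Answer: 2416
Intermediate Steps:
y = -1/12 (y = 1/(-12) = -1/12 ≈ -0.083333)
-604*Q(y) = -604*(-4) = 2416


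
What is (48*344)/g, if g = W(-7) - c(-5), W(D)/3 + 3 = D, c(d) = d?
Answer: -16512/25 ≈ -660.48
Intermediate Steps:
W(D) = -9 + 3*D
g = -25 (g = (-9 + 3*(-7)) - 1*(-5) = (-9 - 21) + 5 = -30 + 5 = -25)
(48*344)/g = (48*344)/(-25) = -1/25*16512 = -16512/25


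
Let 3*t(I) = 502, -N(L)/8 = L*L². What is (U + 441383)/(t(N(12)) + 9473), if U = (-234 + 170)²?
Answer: 1336437/28921 ≈ 46.210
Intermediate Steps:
N(L) = -8*L³ (N(L) = -8*L*L² = -8*L³)
U = 4096 (U = (-64)² = 4096)
t(I) = 502/3 (t(I) = (⅓)*502 = 502/3)
(U + 441383)/(t(N(12)) + 9473) = (4096 + 441383)/(502/3 + 9473) = 445479/(28921/3) = 445479*(3/28921) = 1336437/28921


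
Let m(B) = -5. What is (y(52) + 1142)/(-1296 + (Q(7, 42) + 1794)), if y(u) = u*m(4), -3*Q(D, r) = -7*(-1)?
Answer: 2646/1487 ≈ 1.7794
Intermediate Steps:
Q(D, r) = -7/3 (Q(D, r) = -(-7)*(-1)/3 = -⅓*7 = -7/3)
y(u) = -5*u (y(u) = u*(-5) = -5*u)
(y(52) + 1142)/(-1296 + (Q(7, 42) + 1794)) = (-5*52 + 1142)/(-1296 + (-7/3 + 1794)) = (-260 + 1142)/(-1296 + 5375/3) = 882/(1487/3) = 882*(3/1487) = 2646/1487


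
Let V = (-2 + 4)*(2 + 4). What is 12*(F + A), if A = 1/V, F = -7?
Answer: -83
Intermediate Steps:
V = 12 (V = 2*6 = 12)
A = 1/12 ≈ 0.083333
12*(F + A) = 12*(-7 + 1/12) = 12*(-83/12) = -83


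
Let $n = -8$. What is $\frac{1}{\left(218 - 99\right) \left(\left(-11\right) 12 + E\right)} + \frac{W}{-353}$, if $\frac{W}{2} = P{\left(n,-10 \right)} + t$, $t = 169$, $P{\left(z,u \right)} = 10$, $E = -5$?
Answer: $- \frac{5836827}{5754959} \approx -1.0142$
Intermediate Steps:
$W = 358$ ($W = 2 \left(10 + 169\right) = 2 \cdot 179 = 358$)
$\frac{1}{\left(218 - 99\right) \left(\left(-11\right) 12 + E\right)} + \frac{W}{-353} = \frac{1}{\left(218 - 99\right) \left(\left(-11\right) 12 - 5\right)} + \frac{358}{-353} = \frac{1}{119 \left(-132 - 5\right)} + 358 \left(- \frac{1}{353}\right) = \frac{1}{119 \left(-137\right)} - \frac{358}{353} = \frac{1}{119} \left(- \frac{1}{137}\right) - \frac{358}{353} = - \frac{1}{16303} - \frac{358}{353} = - \frac{5836827}{5754959}$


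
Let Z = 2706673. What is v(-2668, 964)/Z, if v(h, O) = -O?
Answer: -964/2706673 ≈ -0.00035616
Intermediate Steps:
v(-2668, 964)/Z = -1*964/2706673 = -964*1/2706673 = -964/2706673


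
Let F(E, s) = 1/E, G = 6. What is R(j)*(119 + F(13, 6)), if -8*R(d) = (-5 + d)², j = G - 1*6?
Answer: -9675/26 ≈ -372.12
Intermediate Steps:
j = 0 (j = 6 - 1*6 = 6 - 6 = 0)
R(d) = -(-5 + d)²/8
R(j)*(119 + F(13, 6)) = (-(-5 + 0)²/8)*(119 + 1/13) = (-⅛*(-5)²)*(119 + 1/13) = -⅛*25*(1548/13) = -25/8*1548/13 = -9675/26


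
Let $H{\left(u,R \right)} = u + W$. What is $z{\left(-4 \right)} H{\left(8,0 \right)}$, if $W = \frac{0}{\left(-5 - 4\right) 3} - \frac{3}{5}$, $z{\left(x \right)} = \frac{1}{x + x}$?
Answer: $- \frac{37}{40} \approx -0.925$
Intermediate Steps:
$z{\left(x \right)} = \frac{1}{2 x}$
$W = - \frac{3}{5}$ ($W = \frac{0}{\left(-9\right) 3} - \frac{3}{5} = \frac{0}{-27} - \frac{3}{5} = 0 \left(- \frac{1}{27}\right) - \frac{3}{5} = 0 - \frac{3}{5} = - \frac{3}{5} \approx -0.6$)
$H{\left(u,R \right)} = - \frac{3}{5} + u$ ($H{\left(u,R \right)} = u - \frac{3}{5} = - \frac{3}{5} + u$)
$z{\left(-4 \right)} H{\left(8,0 \right)} = \frac{1}{2 \left(-4\right)} \left(- \frac{3}{5} + 8\right) = \frac{1}{2} \left(- \frac{1}{4}\right) \frac{37}{5} = \left(- \frac{1}{8}\right) \frac{37}{5} = - \frac{37}{40}$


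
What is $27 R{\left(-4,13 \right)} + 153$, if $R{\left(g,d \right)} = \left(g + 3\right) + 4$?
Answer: $234$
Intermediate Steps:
$R{\left(g,d \right)} = 7 + g$ ($R{\left(g,d \right)} = \left(3 + g\right) + 4 = 7 + g$)
$27 R{\left(-4,13 \right)} + 153 = 27 \left(7 - 4\right) + 153 = 27 \cdot 3 + 153 = 81 + 153 = 234$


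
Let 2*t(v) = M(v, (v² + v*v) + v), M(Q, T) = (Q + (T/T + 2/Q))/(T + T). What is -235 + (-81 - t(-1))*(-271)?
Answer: 43161/2 ≈ 21581.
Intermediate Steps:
M(Q, T) = (1 + Q + 2/Q)/(2*T) (M(Q, T) = (Q + (1 + 2/Q))/((2*T)) = (1 + Q + 2/Q)*(1/(2*T)) = (1 + Q + 2/Q)/(2*T))
t(v) = (2 + v*(1 + v))/(4*v*(v + 2*v²)) (t(v) = ((2 + v*(1 + v))/(2*v*((v² + v*v) + v)))/2 = ((2 + v*(1 + v))/(2*v*((v² + v²) + v)))/2 = ((2 + v*(1 + v))/(2*v*(2*v² + v)))/2 = ((2 + v*(1 + v))/(2*v*(v + 2*v²)))/2 = (2 + v*(1 + v))/(4*v*(v + 2*v²)))
-235 + (-81 - t(-1))*(-271) = -235 + (-81 - (2 - (1 - 1))/(4*(-1)²*(1 + 2*(-1))))*(-271) = -235 + (-81 - (2 - 1*0)/(4*(1 - 2)))*(-271) = -235 + (-81 - (2 + 0)/(4*(-1)))*(-271) = -235 + (-81 - (-1)*2/4)*(-271) = -235 + (-81 - 1*(-½))*(-271) = -235 + (-81 + ½)*(-271) = -235 - 161/2*(-271) = -235 + 43631/2 = 43161/2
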